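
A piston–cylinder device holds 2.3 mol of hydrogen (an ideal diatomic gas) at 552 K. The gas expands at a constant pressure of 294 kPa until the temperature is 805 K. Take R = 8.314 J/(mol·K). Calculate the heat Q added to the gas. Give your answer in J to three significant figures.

Isobaric: W = nRΔT = (2.3)(8.314)(253) = 4838 J.
ΔU = nCᵥΔT with Cᵥ = 5R/2: ΔU = (2.3)(20.79)(253) = 12095 J.
Q = ΔU + W = 12095 + 4838 = 16933 J.

Q ≈ 16900 J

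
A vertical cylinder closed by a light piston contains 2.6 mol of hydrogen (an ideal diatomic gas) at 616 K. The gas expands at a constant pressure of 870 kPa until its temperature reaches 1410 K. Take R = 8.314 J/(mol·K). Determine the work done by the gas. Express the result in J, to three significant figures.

Isobaric: W = P ΔV = nR ΔT.
W = (2.6)(8.314)(1410 − 616) = 17163 J.

W ≈ 17200 J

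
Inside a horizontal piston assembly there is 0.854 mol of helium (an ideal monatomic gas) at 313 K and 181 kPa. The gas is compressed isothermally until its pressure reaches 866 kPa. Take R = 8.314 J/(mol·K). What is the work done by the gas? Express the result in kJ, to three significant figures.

W ≈ -3.48 kJ

Isothermal process: W = nRT ln(V₂/V₁) = nRT ln(P₁/P₂).
W = (0.854)(8.314)(313) × ln(181/866)
  = 2222 × ln(0.209) = 2222 × -1.565
W_by_gas = -3479 J.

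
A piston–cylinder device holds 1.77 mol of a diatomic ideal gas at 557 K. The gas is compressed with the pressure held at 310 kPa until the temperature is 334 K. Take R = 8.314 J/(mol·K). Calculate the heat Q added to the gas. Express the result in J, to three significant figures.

Isobaric: W = nRΔT = (1.77)(8.314)(-223) = -3282 J.
ΔU = nCᵥΔT with Cᵥ = 5R/2: ΔU = (1.77)(20.79)(-223) = -8204 J.
Q = ΔU + W = -8204 − 3282 = -11486 J.

Q ≈ -11500 J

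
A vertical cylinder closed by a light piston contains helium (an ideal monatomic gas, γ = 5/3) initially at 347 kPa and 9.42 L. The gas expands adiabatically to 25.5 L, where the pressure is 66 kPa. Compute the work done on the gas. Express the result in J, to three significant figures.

W ≈ -2380 J

Adiabatic: W = (P₁V₁ − P₂V₂)/(γ − 1) with γ = 5/3.
P₁V₁ = 3269 J, P₂V₂ = 1683 J.
W = (3269 − 1683) / 0.6667 = 2379 J.
Work on gas = −W_by = -2379 J.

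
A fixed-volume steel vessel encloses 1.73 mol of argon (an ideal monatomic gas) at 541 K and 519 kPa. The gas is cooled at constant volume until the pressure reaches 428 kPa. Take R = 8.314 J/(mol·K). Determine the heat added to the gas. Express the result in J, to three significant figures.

Constant volume ⇒ W = 0, so Q = ΔU = nCᵥΔT with Cᵥ = 3R/2 = 12.47 J/(mol·K).
At constant V, T₂/T₁ = P₂/P₁ ⇒ ΔT = T₁(P₂/P₁ − 1) = 541·(428/519 − 1) = -94.86 K.
ΔU = (1.73)(12.47)(-94.86) = -2047 J.

Q ≈ -2050 J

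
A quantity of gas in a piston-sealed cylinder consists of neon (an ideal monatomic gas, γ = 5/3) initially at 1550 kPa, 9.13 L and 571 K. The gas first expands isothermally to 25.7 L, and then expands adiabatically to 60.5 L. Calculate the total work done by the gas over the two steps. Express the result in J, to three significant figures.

W_total ≈ 23900 J

Step 1 (isothermal): W = P₁V₁ ln(V₂/V₁) = (14152) ln(25.7/9.13) = 14646 J.
After step 1: P = 550.6 kPa, V = 25.7 L, T = 571 K.
Step 2 (adiabatic): W = (P₁V₁ − P₂V₂)/(γ−1) = (14152 − 7997)/0.667 = 9232 J.
W_total = 14646 + 9232 = 23878 J.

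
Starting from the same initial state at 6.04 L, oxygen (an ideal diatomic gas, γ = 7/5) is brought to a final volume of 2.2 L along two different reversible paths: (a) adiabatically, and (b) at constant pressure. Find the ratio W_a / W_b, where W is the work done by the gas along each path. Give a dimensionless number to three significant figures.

W_a / W_b ≈ 1.96

Path (a) adiabatic: W = P₁V₁(1 − (V₁/V₂)^(γ−1))/(γ−1) → W_a/(P₁V₁) = -1.244.
Path (b) isobaric: W = P₁(V₂ − V₁) → W_b/(P₁V₁) = -0.6358.
W_a / W_b = -1.244 / -0.6358 = 1.957.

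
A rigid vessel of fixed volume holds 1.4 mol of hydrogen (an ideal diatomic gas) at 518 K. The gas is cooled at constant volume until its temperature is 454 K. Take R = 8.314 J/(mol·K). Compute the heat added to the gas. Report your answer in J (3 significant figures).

Q ≈ -1860 J

Constant volume ⇒ W = 0, so Q = ΔU = nCᵥΔT with Cᵥ = 5R/2 = 20.79 J/(mol·K).
ΔU = (1.4)(20.79)(454 − 518) = -1862 J.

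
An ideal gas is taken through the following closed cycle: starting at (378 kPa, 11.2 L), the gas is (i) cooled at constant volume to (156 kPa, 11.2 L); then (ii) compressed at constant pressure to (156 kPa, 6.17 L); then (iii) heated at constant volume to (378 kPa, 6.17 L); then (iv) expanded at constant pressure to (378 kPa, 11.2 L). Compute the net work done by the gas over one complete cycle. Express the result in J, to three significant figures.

Constant-volume legs do no work.
W(ii) = (156)(6.17 − 11.2) = -784.7 J; W(iv) = (378)(11.2 − 6.17) = 1901 J.
W_net = -784.7 + 1901 = 1117 J (the clockwise enclosed area).

W_net ≈ 1120 J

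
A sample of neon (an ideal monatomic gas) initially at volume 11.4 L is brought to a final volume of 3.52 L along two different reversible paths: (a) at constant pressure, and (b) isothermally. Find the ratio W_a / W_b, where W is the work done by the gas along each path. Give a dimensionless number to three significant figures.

W_a / W_b ≈ 0.588

Path (a) isobaric: W = P₁(V₂ − V₁) → W_a/(P₁V₁) = -0.6912.
Path (b) isothermal: W = P₁V₁ ln(V₂/V₁) → W_b/(P₁V₁) = -1.175.
W_a / W_b = -0.6912 / -1.175 = 0.5882.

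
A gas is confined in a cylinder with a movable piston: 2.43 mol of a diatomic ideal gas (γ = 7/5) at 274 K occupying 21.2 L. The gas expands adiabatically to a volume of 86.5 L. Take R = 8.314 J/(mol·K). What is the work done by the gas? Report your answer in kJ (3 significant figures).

Adiabatic: TV^(γ−1) = const with γ = 7/5.
T₂ = T₁ (V₁/V₂)^(γ−1) = 274 × (21.2/86.5)^0.4 = 274 × 0.5698 = 156.1 K.
W_by = nCᵥ(T₁ − T₂) = (2.43)(20.79)(274 − 156.1) = 5953 J.

W ≈ 5.95 kJ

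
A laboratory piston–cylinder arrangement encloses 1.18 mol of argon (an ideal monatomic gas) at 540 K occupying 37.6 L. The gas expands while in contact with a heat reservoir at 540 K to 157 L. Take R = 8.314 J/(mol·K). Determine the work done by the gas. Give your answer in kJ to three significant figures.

Isothermal: W = nRT ln(V₂/V₁).
W = (1.18)(8.314)(540) × ln(157/37.6)
  = 5298 × 1.429
W_by_gas = 7572 J.

W ≈ 7.57 kJ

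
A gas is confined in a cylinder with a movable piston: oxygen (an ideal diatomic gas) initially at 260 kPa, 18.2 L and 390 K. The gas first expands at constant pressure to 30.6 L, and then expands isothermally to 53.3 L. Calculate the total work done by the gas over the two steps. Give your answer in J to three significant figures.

Step 1 (isobaric): W = PΔV = (260 kPa)(30.6 − 18.2 L) = 3224 J.
After step 1: P = 260 kPa, V = 30.6 L, T = 655.7 K.
Step 2 (isothermal): W = P₁V₁ ln(V₂/V₁) = (7956) ln(53.3/30.6) = 4415 J.
W_total = 3224 + 4415 = 7639 J.

W_total ≈ 7640 J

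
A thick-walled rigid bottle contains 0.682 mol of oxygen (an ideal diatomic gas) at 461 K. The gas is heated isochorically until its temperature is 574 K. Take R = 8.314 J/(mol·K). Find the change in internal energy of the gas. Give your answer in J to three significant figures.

ΔU ≈ 1600 J

Constant volume ⇒ W = 0, so Q = ΔU = nCᵥΔT with Cᵥ = 5R/2 = 20.79 J/(mol·K).
ΔU = (0.682)(20.79)(574 − 461) = 1602 J.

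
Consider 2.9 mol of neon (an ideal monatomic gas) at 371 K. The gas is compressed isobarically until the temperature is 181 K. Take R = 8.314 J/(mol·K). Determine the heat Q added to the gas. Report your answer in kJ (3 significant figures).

Isobaric: W = nRΔT = (2.9)(8.314)(-190) = -4581 J.
ΔU = nCᵥΔT with Cᵥ = 3R/2: ΔU = (2.9)(12.47)(-190) = -6872 J.
Q = ΔU + W = -6872 − 4581 = -11453 J.

Q ≈ -11.5 kJ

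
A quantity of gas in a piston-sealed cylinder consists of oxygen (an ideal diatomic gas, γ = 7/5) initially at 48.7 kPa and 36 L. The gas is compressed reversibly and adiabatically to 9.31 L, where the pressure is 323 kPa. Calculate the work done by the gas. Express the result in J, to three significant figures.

W ≈ -3130 J

Adiabatic: W = (P₁V₁ − P₂V₂)/(γ − 1) with γ = 7/5.
P₁V₁ = 1753 J, P₂V₂ = 3007 J.
W = (1753 − 3007) / 0.4 = -3135 J.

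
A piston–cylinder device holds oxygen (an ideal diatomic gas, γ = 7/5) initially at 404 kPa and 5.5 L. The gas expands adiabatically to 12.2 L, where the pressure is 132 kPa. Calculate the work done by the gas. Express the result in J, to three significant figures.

W ≈ 1530 J

Adiabatic: W = (P₁V₁ − P₂V₂)/(γ − 1) with γ = 7/5.
P₁V₁ = 2222 J, P₂V₂ = 1610 J.
W = (2222 − 1610) / 0.4 = 1529 J.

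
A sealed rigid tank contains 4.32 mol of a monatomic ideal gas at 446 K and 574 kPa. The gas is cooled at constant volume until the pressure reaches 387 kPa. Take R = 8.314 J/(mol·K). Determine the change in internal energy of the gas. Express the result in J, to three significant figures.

Constant volume ⇒ W = 0, so Q = ΔU = nCᵥΔT with Cᵥ = 3R/2 = 12.47 J/(mol·K).
At constant V, T₂/T₁ = P₂/P₁ ⇒ ΔT = T₁(P₂/P₁ − 1) = 446·(387/574 − 1) = -145.3 K.
ΔU = (4.32)(12.47)(-145.3) = -7828 J.

ΔU ≈ -7830 J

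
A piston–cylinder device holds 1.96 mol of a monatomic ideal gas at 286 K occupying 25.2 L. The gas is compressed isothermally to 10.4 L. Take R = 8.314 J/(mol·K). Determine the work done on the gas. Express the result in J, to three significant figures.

Isothermal: W = nRT ln(V₂/V₁).
W = (1.96)(8.314)(286) × ln(10.4/25.2)
  = 4660 × -0.885
W_by_gas = -4125 J; work on gas = −W_by = 4125 J.

W ≈ 4120 J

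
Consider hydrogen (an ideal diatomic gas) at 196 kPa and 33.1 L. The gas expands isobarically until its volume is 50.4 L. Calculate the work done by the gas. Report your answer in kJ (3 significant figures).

Isobaric: W = P ΔV.
W = (196 kPa)(50.4 − 33.1 L) = (196)(17.3) = 3391 J.

W ≈ 3.39 kJ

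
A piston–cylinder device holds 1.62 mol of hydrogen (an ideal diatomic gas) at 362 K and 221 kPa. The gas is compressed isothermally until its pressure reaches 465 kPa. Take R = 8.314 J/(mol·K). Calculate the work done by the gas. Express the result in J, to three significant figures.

Isothermal process: W = nRT ln(V₂/V₁) = nRT ln(P₁/P₂).
W = (1.62)(8.314)(362) × ln(221/465)
  = 4876 × ln(0.4753) = 4876 × -0.7439
W_by_gas = -3627 J.

W ≈ -3630 J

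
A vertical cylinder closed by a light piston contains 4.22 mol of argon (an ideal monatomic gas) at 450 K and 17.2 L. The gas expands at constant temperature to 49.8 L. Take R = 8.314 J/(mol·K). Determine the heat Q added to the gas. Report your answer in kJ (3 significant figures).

Q ≈ 16.8 kJ

Isothermal ⇒ ΔU = 0, so Q = W = nRT ln(V₂/V₁).
Q = (4.22)(8.314)(450) ln(49.8/17.2) = 15788 × 1.063 = 16785 J.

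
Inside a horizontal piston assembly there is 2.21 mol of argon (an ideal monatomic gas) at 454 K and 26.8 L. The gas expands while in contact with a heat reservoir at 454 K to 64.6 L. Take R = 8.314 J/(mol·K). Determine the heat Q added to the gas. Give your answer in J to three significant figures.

Q ≈ 7340 J

Isothermal ⇒ ΔU = 0, so Q = W = nRT ln(V₂/V₁).
Q = (2.21)(8.314)(454) ln(64.6/26.8) = 8342 × 0.8798 = 7339 J.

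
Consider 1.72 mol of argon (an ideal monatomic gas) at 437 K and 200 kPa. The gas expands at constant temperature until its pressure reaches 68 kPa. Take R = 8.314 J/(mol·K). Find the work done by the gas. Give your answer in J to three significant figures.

W ≈ 6740 J

Isothermal process: W = nRT ln(V₂/V₁) = nRT ln(P₁/P₂).
W = (1.72)(8.314)(437) × ln(200/68)
  = 6249 × ln(2.941) = 6249 × 1.079
W_by_gas = 6742 J.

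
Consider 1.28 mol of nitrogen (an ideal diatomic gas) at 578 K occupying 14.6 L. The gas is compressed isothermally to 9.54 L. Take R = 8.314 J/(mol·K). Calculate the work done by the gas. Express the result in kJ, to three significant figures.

W ≈ -2.62 kJ

Isothermal: W = nRT ln(V₂/V₁).
W = (1.28)(8.314)(578) × ln(9.54/14.6)
  = 6151 × -0.4255
W_by_gas = -2617 J.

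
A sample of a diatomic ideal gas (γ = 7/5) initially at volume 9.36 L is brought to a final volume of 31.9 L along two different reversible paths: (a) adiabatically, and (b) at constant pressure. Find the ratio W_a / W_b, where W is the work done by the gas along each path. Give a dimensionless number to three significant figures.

Path (a) adiabatic: W = P₁V₁(1 − (V₁/V₂)^(γ−1))/(γ−1) → W_a/(P₁V₁) = 0.9691.
Path (b) isobaric: W = P₁(V₂ − V₁) → W_b/(P₁V₁) = 2.408.
W_a / W_b = 0.9691 / 2.408 = 0.4024.

W_a / W_b ≈ 0.402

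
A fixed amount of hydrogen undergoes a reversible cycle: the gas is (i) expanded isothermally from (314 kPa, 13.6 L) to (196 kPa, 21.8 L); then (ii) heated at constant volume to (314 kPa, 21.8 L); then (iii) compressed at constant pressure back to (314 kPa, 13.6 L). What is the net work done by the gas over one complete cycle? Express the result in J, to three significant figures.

Leg (i): W = PᵢVᵢ ln(V_f/Vᵢ) = (4270) ln(21.8/13.6) = 2015 J.
Leg (ii): W = 0.
Leg (iii): W = PΔV = (314)(13.6 − 21.8) = -2575 J.
W_net = 2015 − 2575 = -559.9 J.

W_net ≈ -560 J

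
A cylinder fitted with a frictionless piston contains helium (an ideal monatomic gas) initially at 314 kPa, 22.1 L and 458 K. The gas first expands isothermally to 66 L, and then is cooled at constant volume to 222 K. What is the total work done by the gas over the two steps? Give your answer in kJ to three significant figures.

W_total ≈ 7.59 kJ

Step 1 (isothermal): W = P₁V₁ ln(V₂/V₁) = (6939) ln(66/22.1) = 7592 J.
Step 2 (isochoric): W = 0 (constant volume).
W_total = 7592 + 0 = 7592 J.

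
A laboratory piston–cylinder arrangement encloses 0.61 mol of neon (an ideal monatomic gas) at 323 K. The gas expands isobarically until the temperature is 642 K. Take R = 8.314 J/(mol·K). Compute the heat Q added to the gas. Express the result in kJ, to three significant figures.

Q ≈ 4.04 kJ

Isobaric: W = nRΔT = (0.61)(8.314)(319) = 1618 J.
ΔU = nCᵥΔT with Cᵥ = 3R/2: ΔU = (0.61)(12.47)(319) = 2427 J.
Q = ΔU + W = 2427 + 1618 = 4045 J.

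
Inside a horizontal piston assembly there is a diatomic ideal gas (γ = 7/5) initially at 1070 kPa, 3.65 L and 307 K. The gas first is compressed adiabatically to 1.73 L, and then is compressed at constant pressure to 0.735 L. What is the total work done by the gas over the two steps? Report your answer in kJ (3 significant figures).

Step 1 (adiabatic): W = (P₁V₁ − P₂V₂)/(γ−1) = (3906 − 5265)/0.4 = -3398 J.
After step 1: P = 3043 kPa, V = 1.73 L, T = 413.8 K.
Step 2 (isobaric): W = PΔV = (3043 kPa)(0.735 − 1.73 L) = -3028 J.
W_total = -3398 − 3028 = -6426 J.

W_total ≈ -6.43 kJ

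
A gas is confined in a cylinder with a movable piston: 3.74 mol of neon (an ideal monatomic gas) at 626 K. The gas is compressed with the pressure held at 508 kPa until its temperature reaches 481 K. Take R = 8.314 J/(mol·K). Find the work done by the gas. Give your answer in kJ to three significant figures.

Isobaric: W = P ΔV = nR ΔT.
W = (3.74)(8.314)(481 − 626) = -4509 J.

W ≈ -4.51 kJ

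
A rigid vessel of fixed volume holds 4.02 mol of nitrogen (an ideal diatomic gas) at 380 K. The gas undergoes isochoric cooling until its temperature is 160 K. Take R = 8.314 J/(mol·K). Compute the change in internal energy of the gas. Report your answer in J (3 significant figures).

ΔU ≈ -18400 J

Constant volume ⇒ W = 0, so Q = ΔU = nCᵥΔT with Cᵥ = 5R/2 = 20.79 J/(mol·K).
ΔU = (4.02)(20.79)(160 − 380) = -18382 J.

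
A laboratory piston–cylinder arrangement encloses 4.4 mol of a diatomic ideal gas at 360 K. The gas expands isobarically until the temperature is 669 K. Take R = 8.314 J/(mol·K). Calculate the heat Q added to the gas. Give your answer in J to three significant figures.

Isobaric: W = nRΔT = (4.4)(8.314)(309) = 11304 J.
ΔU = nCᵥΔT with Cᵥ = 5R/2: ΔU = (4.4)(20.79)(309) = 28259 J.
Q = ΔU + W = 28259 + 11304 = 39563 J.

Q ≈ 39600 J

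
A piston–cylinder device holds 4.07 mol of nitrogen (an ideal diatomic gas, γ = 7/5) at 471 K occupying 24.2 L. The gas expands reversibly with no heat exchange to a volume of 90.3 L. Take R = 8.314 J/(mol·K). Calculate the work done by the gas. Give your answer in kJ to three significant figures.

Adiabatic: TV^(γ−1) = const with γ = 7/5.
T₂ = T₁ (V₁/V₂)^(γ−1) = 471 × (24.2/90.3)^0.4 = 471 × 0.5905 = 278.1 K.
W_by = nCᵥ(T₁ − T₂) = (4.07)(20.79)(471 − 278.1) = 16315 J.

W ≈ 16.3 kJ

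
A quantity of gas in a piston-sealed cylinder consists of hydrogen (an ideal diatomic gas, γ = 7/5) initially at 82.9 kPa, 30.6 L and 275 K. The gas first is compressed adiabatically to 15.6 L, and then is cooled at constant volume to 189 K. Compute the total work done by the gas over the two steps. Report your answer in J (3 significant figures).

Step 1 (adiabatic): W = (P₁V₁ − P₂V₂)/(γ−1) = (2537 − 3321)/0.4 = -1962 J.
Step 2 (isochoric): W = 0 (constant volume).
W_total = -1962 + 0 = -1962 J.

W_total ≈ -1960 J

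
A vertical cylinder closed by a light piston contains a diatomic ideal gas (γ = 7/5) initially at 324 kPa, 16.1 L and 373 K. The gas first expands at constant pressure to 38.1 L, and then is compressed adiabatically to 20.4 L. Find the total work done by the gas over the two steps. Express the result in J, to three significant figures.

W_total ≈ -1630 J

Step 1 (isobaric): W = PΔV = (324 kPa)(38.1 − 16.1 L) = 7128 J.
After step 1: P = 324 kPa, V = 38.1 L, T = 882.7 K.
Step 2 (adiabatic): W = (P₁V₁ − P₂V₂)/(γ−1) = (12344 − 15848)/0.4 = -8760 J.
W_total = 7128 − 8760 = -1632 J.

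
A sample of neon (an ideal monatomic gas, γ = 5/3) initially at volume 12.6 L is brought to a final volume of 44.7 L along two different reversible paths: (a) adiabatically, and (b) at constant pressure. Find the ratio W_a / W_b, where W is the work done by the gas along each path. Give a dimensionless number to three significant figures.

Path (a) adiabatic: W = P₁V₁(1 − (V₁/V₂)^(γ−1))/(γ−1) → W_a/(P₁V₁) = 0.8551.
Path (b) isobaric: W = P₁(V₂ − V₁) → W_b/(P₁V₁) = 2.548.
W_a / W_b = 0.8551 / 2.548 = 0.3357.

W_a / W_b ≈ 0.336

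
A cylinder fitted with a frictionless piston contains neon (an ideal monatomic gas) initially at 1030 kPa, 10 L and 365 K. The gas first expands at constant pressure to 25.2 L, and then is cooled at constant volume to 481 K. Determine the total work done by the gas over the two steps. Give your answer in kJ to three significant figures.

Step 1 (isobaric): W = PΔV = (1030 kPa)(25.2 − 10 L) = 15656 J.
Step 2 (isochoric): W = 0 (constant volume).
W_total = 15656 + 0 = 15656 J.

W_total ≈ 15.7 kJ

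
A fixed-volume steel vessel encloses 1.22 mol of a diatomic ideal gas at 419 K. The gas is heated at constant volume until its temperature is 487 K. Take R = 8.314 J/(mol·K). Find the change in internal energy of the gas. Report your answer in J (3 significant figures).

Constant volume ⇒ W = 0, so Q = ΔU = nCᵥΔT with Cᵥ = 5R/2 = 20.79 J/(mol·K).
ΔU = (1.22)(20.79)(487 − 419) = 1724 J.

ΔU ≈ 1720 J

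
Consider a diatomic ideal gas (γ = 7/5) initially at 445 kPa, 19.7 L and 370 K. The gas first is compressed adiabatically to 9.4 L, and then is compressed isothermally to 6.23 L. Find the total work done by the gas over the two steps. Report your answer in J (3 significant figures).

Step 1 (adiabatic): W = (P₁V₁ − P₂V₂)/(γ−1) = (8766 − 11786)/0.4 = -7548 J.
After step 1: P = 1254 kPa, V = 9.4 L, T = 497.4 K.
Step 2 (isothermal): W = P₁V₁ ln(V₂/V₁) = (11786) ln(6.23/9.4) = -4848 J.
W_total = -7548 − 4848 = -12396 J.

W_total ≈ -12400 J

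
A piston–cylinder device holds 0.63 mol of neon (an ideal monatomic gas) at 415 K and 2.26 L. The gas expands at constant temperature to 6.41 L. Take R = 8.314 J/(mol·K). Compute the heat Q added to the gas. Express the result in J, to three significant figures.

Isothermal ⇒ ΔU = 0, so Q = W = nRT ln(V₂/V₁).
Q = (0.63)(8.314)(415) ln(6.41/2.26) = 2174 × 1.042 = 2266 J.

Q ≈ 2270 J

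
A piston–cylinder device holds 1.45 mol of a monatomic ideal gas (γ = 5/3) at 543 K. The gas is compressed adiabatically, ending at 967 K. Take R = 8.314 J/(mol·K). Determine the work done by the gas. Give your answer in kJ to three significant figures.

W ≈ -7.67 kJ

Adiabatic ⇒ Q = 0, so W_by = −ΔU = nCᵥ(T₁ − T₂).
Cᵥ = 3R/2 = 12.47 J/(mol·K).
W = (1.45)(12.47)(543 − 967) = -7667 J.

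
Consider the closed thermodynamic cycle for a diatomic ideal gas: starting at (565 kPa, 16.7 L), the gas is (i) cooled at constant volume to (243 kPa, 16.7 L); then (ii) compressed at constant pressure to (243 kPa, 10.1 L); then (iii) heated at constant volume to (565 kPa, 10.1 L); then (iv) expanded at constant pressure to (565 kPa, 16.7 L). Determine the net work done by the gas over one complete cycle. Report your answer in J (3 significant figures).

W_net ≈ 2130 J

Constant-volume legs do no work.
W(ii) = (243)(10.1 − 16.7) = -1604 J; W(iv) = (565)(16.7 − 10.1) = 3729 J.
W_net = -1604 + 3729 = 2125 J (the clockwise enclosed area).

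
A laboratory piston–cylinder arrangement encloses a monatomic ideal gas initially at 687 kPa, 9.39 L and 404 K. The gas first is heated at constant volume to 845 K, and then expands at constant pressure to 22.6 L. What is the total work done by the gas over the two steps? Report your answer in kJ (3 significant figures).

Step 1 (isochoric): W = 0 (constant volume).
After step 1: P = 1437 kPa (V unchanged).
Step 2 (isobaric): W = PΔV = (1437 kPa)(22.6 − 9.39 L) = 18982 J.
W_total = 0 + 18982 = 18982 J.

W_total ≈ 19.0 kJ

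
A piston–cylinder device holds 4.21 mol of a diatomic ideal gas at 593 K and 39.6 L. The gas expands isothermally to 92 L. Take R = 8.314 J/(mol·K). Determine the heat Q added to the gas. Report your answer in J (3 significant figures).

Isothermal ⇒ ΔU = 0, so Q = W = nRT ln(V₂/V₁).
Q = (4.21)(8.314)(593) ln(92/39.6) = 20756 × 0.843 = 17497 J.

Q ≈ 17500 J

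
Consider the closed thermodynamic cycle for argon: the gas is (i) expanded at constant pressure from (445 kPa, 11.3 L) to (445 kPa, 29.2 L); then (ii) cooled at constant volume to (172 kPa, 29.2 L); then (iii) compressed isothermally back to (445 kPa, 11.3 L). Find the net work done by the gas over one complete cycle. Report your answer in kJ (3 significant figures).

W_net ≈ 3.20 kJ

Leg (i): W = PΔV = (445)(29.2 − 11.3) = 7965 J.
Leg (ii): W = 0.
Leg (iii): W = PᵢVᵢ ln(V_f/Vᵢ) = (5022) ln(11.3/29.2) = -4768 J.
W_net = 7965 − 4768 = 3197 J.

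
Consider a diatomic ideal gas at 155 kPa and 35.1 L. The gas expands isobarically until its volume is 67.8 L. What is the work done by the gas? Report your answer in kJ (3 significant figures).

W ≈ 5.07 kJ

Isobaric: W = P ΔV.
W = (155 kPa)(67.8 − 35.1 L) = (155)(32.7) = 5068 J.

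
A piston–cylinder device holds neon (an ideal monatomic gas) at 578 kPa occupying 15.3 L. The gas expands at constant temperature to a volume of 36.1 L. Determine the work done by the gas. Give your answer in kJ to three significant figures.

W ≈ 7.59 kJ

Isothermal: W = nRT ln(V₂/V₁) = P₁V₁ ln(V₂/V₁).
P₁V₁ = (578 kPa)(15.3 L) = 8843 J.
W = 8843 × ln(36.1/15.3) = 8843 × 0.8584
W_by_gas = 7592 J.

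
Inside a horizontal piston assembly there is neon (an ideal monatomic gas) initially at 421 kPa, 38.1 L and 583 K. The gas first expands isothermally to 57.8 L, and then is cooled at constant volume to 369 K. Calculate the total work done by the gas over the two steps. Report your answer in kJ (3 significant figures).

W_total ≈ 6.69 kJ

Step 1 (isothermal): W = P₁V₁ ln(V₂/V₁) = (16040) ln(57.8/38.1) = 6685 J.
Step 2 (isochoric): W = 0 (constant volume).
W_total = 6685 + 0 = 6685 J.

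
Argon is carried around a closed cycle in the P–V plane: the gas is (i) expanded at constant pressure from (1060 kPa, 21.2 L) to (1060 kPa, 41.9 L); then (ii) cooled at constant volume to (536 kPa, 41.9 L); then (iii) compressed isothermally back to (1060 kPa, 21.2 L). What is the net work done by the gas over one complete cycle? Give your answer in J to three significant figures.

Leg (i): W = PΔV = (1060)(41.9 − 21.2) = 21942 J.
Leg (ii): W = 0.
Leg (iii): W = PᵢVᵢ ln(V_f/Vᵢ) = (22458) ln(21.2/41.9) = -15301 J.
W_net = 21942 − 15301 = 6641 J.

W_net ≈ 6640 J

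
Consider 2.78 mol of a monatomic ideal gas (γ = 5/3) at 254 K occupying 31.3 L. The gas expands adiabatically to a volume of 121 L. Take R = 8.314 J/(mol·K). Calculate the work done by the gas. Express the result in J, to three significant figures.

W ≈ 5230 J

Adiabatic: TV^(γ−1) = const with γ = 5/3.
T₂ = T₁ (V₁/V₂)^(γ−1) = 254 × (31.3/121)^0.667 = 254 × 0.406 = 103.1 K.
W_by = nCᵥ(T₁ − T₂) = (2.78)(12.47)(254 − 103.1) = 5231 J.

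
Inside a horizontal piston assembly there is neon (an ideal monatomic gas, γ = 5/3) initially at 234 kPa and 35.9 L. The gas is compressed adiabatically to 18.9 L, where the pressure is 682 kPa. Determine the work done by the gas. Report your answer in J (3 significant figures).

Adiabatic: W = (P₁V₁ − P₂V₂)/(γ − 1) with γ = 5/3.
P₁V₁ = 8401 J, P₂V₂ = 12890 J.
W = (8401 − 12890) / 0.6667 = -6734 J.

W ≈ -6730 J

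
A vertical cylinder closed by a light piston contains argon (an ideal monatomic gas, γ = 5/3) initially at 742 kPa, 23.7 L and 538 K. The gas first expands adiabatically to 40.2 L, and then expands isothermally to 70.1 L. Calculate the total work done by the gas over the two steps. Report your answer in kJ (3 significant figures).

Step 1 (adiabatic): W = (P₁V₁ − P₂V₂)/(γ−1) = (17585 − 12364)/0.667 = 7832 J.
After step 1: P = 307.6 kPa, V = 40.2 L, T = 378.3 K.
Step 2 (isothermal): W = P₁V₁ ln(V₂/V₁) = (12364) ln(70.1/40.2) = 6875 J.
W_total = 7832 + 6875 = 14707 J.

W_total ≈ 14.7 kJ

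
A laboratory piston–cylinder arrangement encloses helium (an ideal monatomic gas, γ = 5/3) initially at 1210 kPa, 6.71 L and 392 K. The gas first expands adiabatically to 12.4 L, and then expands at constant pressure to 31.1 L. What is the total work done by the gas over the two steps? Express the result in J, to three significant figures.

W_total ≈ 12200 J

Step 1 (adiabatic): W = (P₁V₁ − P₂V₂)/(γ−1) = (8119 − 5391)/0.667 = 4091 J.
After step 1: P = 434.8 kPa, V = 12.4 L, T = 260.3 K.
Step 2 (isobaric): W = PΔV = (434.8 kPa)(31.1 − 12.4 L) = 8131 J.
W_total = 4091 + 8131 = 12222 J.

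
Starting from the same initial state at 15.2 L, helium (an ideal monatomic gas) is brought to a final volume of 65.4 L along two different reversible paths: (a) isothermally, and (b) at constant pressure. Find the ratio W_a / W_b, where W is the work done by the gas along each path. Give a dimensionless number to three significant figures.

W_a / W_b ≈ 0.442

Path (a) isothermal: W = P₁V₁ ln(V₂/V₁) → W_a/(P₁V₁) = 1.459.
Path (b) isobaric: W = P₁(V₂ − V₁) → W_b/(P₁V₁) = 3.303.
W_a / W_b = 1.459 / 3.303 = 0.4418.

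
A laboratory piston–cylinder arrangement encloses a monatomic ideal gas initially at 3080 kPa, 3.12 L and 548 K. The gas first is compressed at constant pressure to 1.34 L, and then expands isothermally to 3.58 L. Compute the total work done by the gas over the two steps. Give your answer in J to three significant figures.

Step 1 (isobaric): W = PΔV = (3080 kPa)(1.34 − 3.12 L) = -5482 J.
After step 1: P = 3080 kPa, V = 1.34 L, T = 235.4 K.
Step 2 (isothermal): W = P₁V₁ ln(V₂/V₁) = (4127) ln(3.58/1.34) = 4056 J.
W_total = -5482 + 4056 = -1427 J.

W_total ≈ -1430 J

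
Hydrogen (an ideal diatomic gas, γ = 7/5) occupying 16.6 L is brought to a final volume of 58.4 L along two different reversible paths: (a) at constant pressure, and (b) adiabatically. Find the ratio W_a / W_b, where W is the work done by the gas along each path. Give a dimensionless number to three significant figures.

Path (a) isobaric: W = P₁(V₂ − V₁) → W_a/(P₁V₁) = 2.518.
Path (b) adiabatic: W = P₁V₁(1 − (V₁/V₂)^(γ−1))/(γ−1) → W_b/(P₁V₁) = 0.9885.
W_a / W_b = 2.518 / 0.9885 = 2.547.

W_a / W_b ≈ 2.55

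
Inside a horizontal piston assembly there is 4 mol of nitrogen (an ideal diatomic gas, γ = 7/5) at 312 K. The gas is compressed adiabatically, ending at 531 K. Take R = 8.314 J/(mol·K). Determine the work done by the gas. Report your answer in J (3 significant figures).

W ≈ -18200 J

Adiabatic ⇒ Q = 0, so W_by = −ΔU = nCᵥ(T₁ − T₂).
Cᵥ = 5R/2 = 20.79 J/(mol·K).
W = (4)(20.79)(312 − 531) = -18208 J.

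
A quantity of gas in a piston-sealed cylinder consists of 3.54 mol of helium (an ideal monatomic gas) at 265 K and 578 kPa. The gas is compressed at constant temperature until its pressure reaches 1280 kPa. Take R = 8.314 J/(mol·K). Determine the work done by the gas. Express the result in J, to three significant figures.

Isothermal process: W = nRT ln(V₂/V₁) = nRT ln(P₁/P₂).
W = (3.54)(8.314)(265) × ln(578/1280)
  = 7799 × ln(0.4516) = 7799 × -0.795
W_by_gas = -6201 J.

W ≈ -6200 J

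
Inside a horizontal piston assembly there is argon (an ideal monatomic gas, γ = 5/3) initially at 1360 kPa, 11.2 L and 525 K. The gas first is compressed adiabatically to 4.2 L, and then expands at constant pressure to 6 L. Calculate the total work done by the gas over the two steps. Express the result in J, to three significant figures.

W_total ≈ -8540 J

Step 1 (adiabatic): W = (P₁V₁ − P₂V₂)/(γ−1) = (15232 − 29291)/0.667 = -21089 J.
After step 1: P = 6974 kPa, V = 4.2 L, T = 1010 K.
Step 2 (isobaric): W = PΔV = (6974 kPa)(6 − 4.2 L) = 12553 J.
W_total = -21089 + 12553 = -8535 J.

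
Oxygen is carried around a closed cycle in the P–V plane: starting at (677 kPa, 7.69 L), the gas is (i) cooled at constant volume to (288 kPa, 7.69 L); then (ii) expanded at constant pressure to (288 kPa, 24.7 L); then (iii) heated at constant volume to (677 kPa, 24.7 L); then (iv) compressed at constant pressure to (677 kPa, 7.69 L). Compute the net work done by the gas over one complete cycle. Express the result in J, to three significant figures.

W_net ≈ -6620 J

Constant-volume legs do no work.
W(ii) = (288)(24.7 − 7.69) = 4899 J; W(iv) = (677)(7.69 − 24.7) = -11516 J.
W_net = 4899 − 11516 = -6617 J (the counter-clockwise enclosed area).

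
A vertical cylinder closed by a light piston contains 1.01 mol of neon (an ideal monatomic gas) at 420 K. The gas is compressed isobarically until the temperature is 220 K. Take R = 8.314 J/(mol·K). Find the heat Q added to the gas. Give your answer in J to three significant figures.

Isobaric: W = nRΔT = (1.01)(8.314)(-200) = -1679 J.
ΔU = nCᵥΔT with Cᵥ = 3R/2: ΔU = (1.01)(12.47)(-200) = -2519 J.
Q = ΔU + W = -2519 − 1679 = -4199 J.

Q ≈ -4200 J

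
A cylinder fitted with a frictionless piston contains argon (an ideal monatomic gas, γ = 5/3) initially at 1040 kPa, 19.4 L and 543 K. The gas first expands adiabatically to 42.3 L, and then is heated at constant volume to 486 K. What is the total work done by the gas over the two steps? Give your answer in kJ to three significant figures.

W_total ≈ 12.3 kJ

Step 1 (adiabatic): W = (P₁V₁ − P₂V₂)/(γ−1) = (20176 − 11999)/0.667 = 12266 J.
Step 2 (isochoric): W = 0 (constant volume).
W_total = 12266 + 0 = 12266 J.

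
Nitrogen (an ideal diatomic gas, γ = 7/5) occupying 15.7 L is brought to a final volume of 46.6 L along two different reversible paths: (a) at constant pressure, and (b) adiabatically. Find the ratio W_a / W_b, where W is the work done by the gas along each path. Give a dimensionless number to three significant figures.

W_a / W_b ≈ 2.23

Path (a) isobaric: W = P₁(V₂ − V₁) → W_a/(P₁V₁) = 1.968.
Path (b) adiabatic: W = P₁V₁(1 − (V₁/V₂)^(γ−1))/(γ−1) → W_b/(P₁V₁) = 0.8821.
W_a / W_b = 1.968 / 0.8821 = 2.231.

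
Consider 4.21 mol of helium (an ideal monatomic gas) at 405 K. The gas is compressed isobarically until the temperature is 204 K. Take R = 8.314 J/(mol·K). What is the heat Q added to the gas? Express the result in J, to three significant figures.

Isobaric: W = nRΔT = (4.21)(8.314)(-201) = -7035 J.
ΔU = nCᵥΔT with Cᵥ = 3R/2: ΔU = (4.21)(12.47)(-201) = -10553 J.
Q = ΔU + W = -10553 − 7035 = -17588 J.

Q ≈ -17600 J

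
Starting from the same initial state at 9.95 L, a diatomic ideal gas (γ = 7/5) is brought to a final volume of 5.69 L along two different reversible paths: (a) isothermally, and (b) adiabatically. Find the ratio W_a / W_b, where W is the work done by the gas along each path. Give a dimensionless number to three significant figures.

W_a / W_b ≈ 0.892

Path (a) isothermal: W = P₁V₁ ln(V₂/V₁) → W_a/(P₁V₁) = -0.5589.
Path (b) adiabatic: W = P₁V₁(1 − (V₁/V₂)^(γ−1))/(γ−1) → W_b/(P₁V₁) = -0.6263.
W_a / W_b = -0.5589 / -0.6263 = 0.8924.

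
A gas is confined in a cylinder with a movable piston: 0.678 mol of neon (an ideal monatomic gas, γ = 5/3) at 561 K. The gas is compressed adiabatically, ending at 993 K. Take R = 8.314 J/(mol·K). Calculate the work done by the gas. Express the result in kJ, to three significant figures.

Adiabatic ⇒ Q = 0, so W_by = −ΔU = nCᵥ(T₁ − T₂).
Cᵥ = 3R/2 = 12.47 J/(mol·K).
W = (0.678)(12.47)(561 − 993) = -3653 J.

W ≈ -3.65 kJ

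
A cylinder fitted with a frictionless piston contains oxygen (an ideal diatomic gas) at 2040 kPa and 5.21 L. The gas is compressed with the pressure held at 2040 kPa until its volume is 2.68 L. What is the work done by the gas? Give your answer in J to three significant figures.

Isobaric: W = P ΔV.
W = (2040 kPa)(2.68 − 5.21 L) = (2040)(-2.53) = -5161 J.

W ≈ -5160 J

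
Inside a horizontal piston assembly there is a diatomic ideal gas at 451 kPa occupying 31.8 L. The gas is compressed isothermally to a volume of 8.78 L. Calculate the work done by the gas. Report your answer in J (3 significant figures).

Isothermal: W = nRT ln(V₂/V₁) = P₁V₁ ln(V₂/V₁).
P₁V₁ = (451 kPa)(31.8 L) = 14342 J.
W = 14342 × ln(8.78/31.8) = 14342 × -1.287
W_by_gas = -18458 J.

W ≈ -18500 J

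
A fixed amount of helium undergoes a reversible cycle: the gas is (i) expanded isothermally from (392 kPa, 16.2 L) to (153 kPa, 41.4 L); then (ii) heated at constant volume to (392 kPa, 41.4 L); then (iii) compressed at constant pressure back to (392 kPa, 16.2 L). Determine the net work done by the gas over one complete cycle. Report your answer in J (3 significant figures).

W_net ≈ -3920 J

Leg (i): W = PᵢVᵢ ln(V_f/Vᵢ) = (6350) ln(41.4/16.2) = 5958 J.
Leg (ii): W = 0.
Leg (iii): W = PΔV = (392)(16.2 − 41.4) = -9878 J.
W_net = 5958 − 9878 = -3920 J.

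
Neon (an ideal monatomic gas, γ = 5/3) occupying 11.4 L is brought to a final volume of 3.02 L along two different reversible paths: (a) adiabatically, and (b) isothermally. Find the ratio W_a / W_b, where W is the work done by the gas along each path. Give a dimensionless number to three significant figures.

Path (a) adiabatic: W = P₁V₁(1 − (V₁/V₂)^(γ−1))/(γ−1) → W_a/(P₁V₁) = -2.137.
Path (b) isothermal: W = P₁V₁ ln(V₂/V₁) → W_b/(P₁V₁) = -1.328.
W_a / W_b = -2.137 / -1.328 = 1.608.

W_a / W_b ≈ 1.61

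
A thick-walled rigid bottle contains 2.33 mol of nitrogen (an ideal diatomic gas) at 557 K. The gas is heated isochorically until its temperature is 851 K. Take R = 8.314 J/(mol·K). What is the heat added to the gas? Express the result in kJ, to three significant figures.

Q ≈ 14.2 kJ

Constant volume ⇒ W = 0, so Q = ΔU = nCᵥΔT with Cᵥ = 5R/2 = 20.79 J/(mol·K).
ΔU = (2.33)(20.79)(851 − 557) = 14238 J.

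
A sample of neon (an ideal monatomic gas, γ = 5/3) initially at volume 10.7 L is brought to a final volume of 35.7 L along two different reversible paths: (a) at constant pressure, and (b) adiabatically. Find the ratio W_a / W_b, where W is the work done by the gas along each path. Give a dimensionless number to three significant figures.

W_a / W_b ≈ 2.82

Path (a) isobaric: W = P₁(V₂ − V₁) → W_a/(P₁V₁) = 2.336.
Path (b) adiabatic: W = P₁V₁(1 − (V₁/V₂)^(γ−1))/(γ−1) → W_b/(P₁V₁) = 0.8282.
W_a / W_b = 2.336 / 0.8282 = 2.821.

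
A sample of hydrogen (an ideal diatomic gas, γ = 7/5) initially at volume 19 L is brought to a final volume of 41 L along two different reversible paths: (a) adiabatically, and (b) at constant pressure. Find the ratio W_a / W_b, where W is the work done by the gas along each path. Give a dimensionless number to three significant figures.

W_a / W_b ≈ 0.572

Path (a) adiabatic: W = P₁V₁(1 − (V₁/V₂)^(γ−1))/(γ−1) → W_a/(P₁V₁) = 0.6621.
Path (b) isobaric: W = P₁(V₂ − V₁) → W_b/(P₁V₁) = 1.158.
W_a / W_b = 0.6621 / 1.158 = 0.5718.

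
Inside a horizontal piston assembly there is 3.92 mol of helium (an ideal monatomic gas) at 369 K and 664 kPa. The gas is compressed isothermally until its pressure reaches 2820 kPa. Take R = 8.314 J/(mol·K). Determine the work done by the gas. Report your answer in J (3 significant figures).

Isothermal process: W = nRT ln(V₂/V₁) = nRT ln(P₁/P₂).
W = (3.92)(8.314)(369) × ln(664/2820)
  = 12026 × ln(0.2355) = 12026 × -1.446
W_by_gas = -17392 J.

W ≈ -17400 J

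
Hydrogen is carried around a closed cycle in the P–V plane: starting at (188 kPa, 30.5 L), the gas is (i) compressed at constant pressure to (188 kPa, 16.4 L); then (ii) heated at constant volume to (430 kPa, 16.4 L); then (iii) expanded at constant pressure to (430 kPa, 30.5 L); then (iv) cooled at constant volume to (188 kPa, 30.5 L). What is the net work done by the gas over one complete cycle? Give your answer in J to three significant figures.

W_net ≈ 3410 J

Constant-volume legs do no work.
W(i) = (188)(16.4 − 30.5) = -2651 J; W(iii) = (430)(30.5 − 16.4) = 6063 J.
W_net = -2651 + 6063 = 3412 J (the clockwise enclosed area).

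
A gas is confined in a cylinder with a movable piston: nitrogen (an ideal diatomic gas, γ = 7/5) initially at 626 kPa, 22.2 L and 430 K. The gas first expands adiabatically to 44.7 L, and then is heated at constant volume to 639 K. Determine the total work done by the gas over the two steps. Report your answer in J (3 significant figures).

W_total ≈ 8480 J

Step 1 (adiabatic): W = (P₁V₁ − P₂V₂)/(γ−1) = (13897 − 10504)/0.4 = 8484 J.
Step 2 (isochoric): W = 0 (constant volume).
W_total = 8484 + 0 = 8484 J.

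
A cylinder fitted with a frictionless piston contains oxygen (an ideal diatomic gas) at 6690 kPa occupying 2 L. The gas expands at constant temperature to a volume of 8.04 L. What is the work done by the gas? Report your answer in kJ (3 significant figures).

Isothermal: W = nRT ln(V₂/V₁) = P₁V₁ ln(V₂/V₁).
P₁V₁ = (6690 kPa)(2 L) = 13380 J.
W = 13380 × ln(8.04/2) = 13380 × 1.391
W_by_gas = 18615 J.

W ≈ 18.6 kJ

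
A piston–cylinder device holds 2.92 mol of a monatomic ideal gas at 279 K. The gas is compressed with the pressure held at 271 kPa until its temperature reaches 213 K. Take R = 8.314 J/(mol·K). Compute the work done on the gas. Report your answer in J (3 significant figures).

W ≈ 1600 J

Isobaric: W = P ΔV = nR ΔT.
W = (2.92)(8.314)(213 − 279) = -1602 J.
Work on gas = −W_by = 1602 J.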